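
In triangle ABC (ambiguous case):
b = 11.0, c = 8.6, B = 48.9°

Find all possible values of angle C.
b/sin(B) = c/sin(C)  ⇒  sin(C) = c·sin(B)/b = 8.6·sin(48.9°)/11.0
sin(48.9°) ≈ 0.753563
sin(C) ≈ 8.6·0.753563/11.0 ≈ 6.48065/11.0 ≈ 0.58915
Candidate 1: C₁ = arcsin(0.58915) ≈ 36.0967°  →  A = 180° − 48.9° − 36.0967° ≈ 95.0033° > 0, valid
Candidate 2: C₂ = 180° − C₁ ≈ 143.903°  →  A = 180° − 48.9° − 143.903° ≈ -12.8033° ≤ 0, not a valid triangle

C = 36.1° (one solution)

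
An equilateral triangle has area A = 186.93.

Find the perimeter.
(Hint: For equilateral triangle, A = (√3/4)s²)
A = (√3/4)s²  ⇒  s² = 4A/√3 = 4·186.93/√3 = 747.72/1.73205 ≈ 431.696
s ≈ √431.696 ≈ 20.7773
Perimeter = 3s ≈ 3·20.7773 ≈ 62.3319

Perimeter = 62.33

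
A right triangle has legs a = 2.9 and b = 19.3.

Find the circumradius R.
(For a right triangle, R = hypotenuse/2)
Hypotenuse c = √(a² + b²) = √(8.41 + 372.49) = √380.9 ≈ 19.5167
R = c/2 ≈ 19.5167/2 ≈ 9.75833

R = 9.758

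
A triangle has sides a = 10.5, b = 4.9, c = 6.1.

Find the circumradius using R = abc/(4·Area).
First find the area with Heron's formula.
s = (10.5 + 4.9 + 6.1)/2 = 10.75
Area = √(s(s−a)(s−b)(s−c)) = √(10.75·0.25·5.85·4.65) ≈ √73.1067 ≈ 8.55025
abc = 10.5·4.9·6.1 = 313.845
R = abc/(4·Area) ≈ 313.845/(4·8.55025) = 313.845/34.201 ≈ 9.17649

R = 9.176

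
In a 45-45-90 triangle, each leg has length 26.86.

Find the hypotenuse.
In a 45-45-90 triangle the sides are in ratio 1 : 1 : √2, so hypotenuse = leg·√2.
Hypotenuse = 26.86·√2 ≈ 26.86·1.41421 ≈ 37.9858

Hypotenuse = 26.86√2 = 37.99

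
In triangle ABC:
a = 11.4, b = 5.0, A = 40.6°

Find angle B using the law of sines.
a/sin(A) = b/sin(B)  ⇒  sin(B) = b·sin(A)/a = 5.0·sin(40.6°)/11.4
sin(40.6°) ≈ 0.650774
sin(B) ≈ 5.0·0.650774/11.4 ≈ 3.25387/11.4 ≈ 0.285427
B = arcsin(0.285427) ≈ 16.5844°
(Since b ≤ a we need B ≤ A, so the obtuse alternative 180° − 16.5844° ≈ 163.416° is rejected.)

B = 16.58°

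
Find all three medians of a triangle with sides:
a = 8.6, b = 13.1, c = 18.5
Median formula: m_a = ½√(2b² + 2c² − a²) (and cyclically). a² = 73.96, b² = 171.61, c² = 342.25.
m_a = ½√(2·171.61 + 2·342.25 − 73.96) = ½√953.76 ≈ ½·30.883 ≈ 15.4415
m_b = ½√(2·73.96 + 2·342.25 − 171.61) = ½√660.81 ≈ ½·25.7062 ≈ 12.8531
m_c = ½√(2·73.96 + 2·171.61 − 342.25) = ½√148.89 ≈ ½·12.202 ≈ 6.10102

m_a = 15.44, m_b = 12.85, m_c = 6.101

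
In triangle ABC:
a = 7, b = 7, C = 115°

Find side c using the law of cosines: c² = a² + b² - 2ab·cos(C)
c² = 7² + 7² − 2·7·7·cos(115°)
cos(115°) ≈ -0.422618
c² ≈ 49 + 49 − 98·(-0.422618) ≈ 98 + 41.4166 ≈ 139.417
c ≈ √139.417 ≈ 11.8075

c = 11.81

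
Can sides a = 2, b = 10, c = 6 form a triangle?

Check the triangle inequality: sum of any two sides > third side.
a + b vs c: 2 + 10 = 12 > 6  ✓
a + c vs b: 2 + 6 = 8 ≤ 10  ✗
b + c vs a: 10 + 6 = 16 > 2  ✓

No: 2 + 6 = 8 is not > 10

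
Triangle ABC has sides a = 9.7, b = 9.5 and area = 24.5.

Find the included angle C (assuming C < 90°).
Area = ½·a·b·sin(C)  ⇒  sin(C) = 2·Area/(a·b) = 2·24.5/(9.7·9.5) = 49/92.15 ≈ 0.531742
C = arcsin(0.531742) ≈ 32.1232° (taking the acute solution since C < 90°)

C = 32.12°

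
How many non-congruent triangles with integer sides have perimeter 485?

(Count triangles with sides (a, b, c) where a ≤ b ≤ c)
Let a ≤ b ≤ c with a + b + c = 485. The only binding inequality is a + b > c, i.e. 485 − c > c, so c < 485/2; and c ≥ 485/3 since c is the largest side.
So 162 ≤ c ≤ 242. For each c, b runs from ⌈(485 − c)/2⌉ up to c (then a = 485 − b − c satisfies 1 ≤ a ≤ b automatically), giving c − ⌈(485 − c)/2⌉ + 1 choices.
Summing over c: 1 + 3 + 4 + 6 + … + 120 + 121  (81 terms, c = 162, …, 242) = 4961
Check (closed form: nearest integer to p²/48 for even p, (p+3)²/48 for odd p): (485+3)²/48 = 488²/48 = 238144/48 ≈ 4961.33 → 4961

4961 triangles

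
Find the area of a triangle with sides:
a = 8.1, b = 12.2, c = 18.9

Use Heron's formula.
s = (8.1 + 12.2 + 18.9)/2 = 39.2/2 = 19.6
s − a = 11.5, s − b = 7.4, s − c = 0.7
s(s−a)(s−b)(s−c) = 19.6·11.5·7.4·0.7 ≈ 1167.57
Area = √1167.57 ≈ 34.1698

Area = 34.17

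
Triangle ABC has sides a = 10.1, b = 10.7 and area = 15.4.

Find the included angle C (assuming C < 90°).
Area = ½·a·b·sin(C)  ⇒  sin(C) = 2·Area/(a·b) = 2·15.4/(10.1·10.7) = 30.8/108.07 ≈ 0.285
C = arcsin(0.285) ≈ 16.5589° (taking the acute solution since C < 90°)

C = 16.56°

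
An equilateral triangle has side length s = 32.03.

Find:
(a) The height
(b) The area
(a) The height splits the triangle into two 30-60-90 halves: h = s·√3/2 = 32.03·1.73205/2 ≈ 55.4776/2 ≈ 27.7388
(b) Area = (√3/4)·s² = (√3/4)·32.03² = (√3/4)·1025.9209 ≈ 0.433013·1025.9209 ≈ 444.237

Height = 27.74, Area = 444.2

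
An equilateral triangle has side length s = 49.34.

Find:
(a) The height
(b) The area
(a) The height splits the triangle into two 30-60-90 halves: h = s·√3/2 = 49.34·1.73205/2 ≈ 85.4594/2 ≈ 42.7297
(b) Area = (√3/4)·s² = (√3/4)·49.34² = (√3/4)·2434.4356 ≈ 0.433013·2434.4356 ≈ 1054.14

Height = 42.73, Area = 1054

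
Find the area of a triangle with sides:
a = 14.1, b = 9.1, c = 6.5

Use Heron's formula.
s = (14.1 + 9.1 + 6.5)/2 = 29.7/2 = 14.85
s − a = 0.75, s − b = 5.75, s − c = 8.35
s(s−a)(s−b)(s−c) = 14.85·0.75·5.75·8.35 ≈ 534.739
Area = √534.739 ≈ 23.1244

Area = 23.12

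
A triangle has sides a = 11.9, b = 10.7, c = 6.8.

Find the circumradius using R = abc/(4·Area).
First find the area with Heron's formula.
s = (11.9 + 10.7 + 6.8)/2 = 14.7
Area = √(s(s−a)(s−b)(s−c)) = √(14.7·2.8·4·7.9) ≈ √1300.66 ≈ 36.0646
abc = 11.9·10.7·6.8 = 865.844
R = abc/(4·Area) ≈ 865.844/(4·36.0646) = 865.844/144.258 ≈ 6.00203

R = 6.002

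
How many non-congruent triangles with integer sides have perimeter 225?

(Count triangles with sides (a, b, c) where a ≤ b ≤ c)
Let a ≤ b ≤ c with a + b + c = 225. The only binding inequality is a + b > c, i.e. 225 − c > c, so c < 225/2; and c ≥ 225/3 since c is the largest side.
So 75 ≤ c ≤ 112. For each c, b runs from ⌈(225 − c)/2⌉ up to c (then a = 225 − b − c satisfies 1 ≤ a ≤ b automatically), giving c − ⌈(225 − c)/2⌉ + 1 choices.
Summing over c: 1 + 2 + 4 + 5 + … + 55 + 56  (38 terms, c = 75, …, 112) = 1083
Check (closed form: nearest integer to p²/48 for even p, (p+3)²/48 for odd p): (225+3)²/48 = 228²/48 = 51984/48 ≈ 1083.00 → 1083

1083 triangles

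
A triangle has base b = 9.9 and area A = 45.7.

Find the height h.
A = ½·b·h  ⇒  h = 2A/b = 2·45.7/9.9 = 91.4/9.9 ≈ 9.23232

h = 9.232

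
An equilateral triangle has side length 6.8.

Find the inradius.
r = Area/s with s the semi-perimeter.
Area = (√3/4)·6.8² = (√3/4)·46.24 ≈ 0.433013·46.24 ≈ 20.0225
s = 3·6.8/2 = 10.2
r ≈ 20.0225/10.2 ≈ 1.96299
(Equivalently r = side/(2√3) = 6.8/3.4641 ≈ 1.96299.)

r = 1.963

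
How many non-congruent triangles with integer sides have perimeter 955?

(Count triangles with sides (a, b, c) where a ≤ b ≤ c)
Let a ≤ b ≤ c with a + b + c = 955. The only binding inequality is a + b > c, i.e. 955 − c > c, so c < 955/2; and c ≥ 955/3 since c is the largest side.
So 319 ≤ c ≤ 477. For each c, b runs from ⌈(955 − c)/2⌉ up to c (then a = 955 − b − c satisfies 1 ≤ a ≤ b automatically), giving c − ⌈(955 − c)/2⌉ + 1 choices.
Summing over c: 2 + 3 + 5 + 6 + … + 237 + 239  (159 terms, c = 319, …, 477) = 19120
Check (closed form: nearest integer to p²/48 for even p, (p+3)²/48 for odd p): (955+3)²/48 = 958²/48 = 917764/48 ≈ 19120.08 → 19120

19120 triangles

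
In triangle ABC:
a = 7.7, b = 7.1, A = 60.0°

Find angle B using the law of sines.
a/sin(A) = b/sin(B)  ⇒  sin(B) = b·sin(A)/a = 7.1·sin(60.0°)/7.7
sin(60.0°) ≈ 0.866025
sin(B) ≈ 7.1·0.866025/7.7 ≈ 6.14878/7.7 ≈ 0.798543
B = arcsin(0.798543) ≈ 52.9912°
(Since b ≤ a we need B ≤ A, so the obtuse alternative 180° − 52.9912° ≈ 127.009° is rejected.)

B = 52.99°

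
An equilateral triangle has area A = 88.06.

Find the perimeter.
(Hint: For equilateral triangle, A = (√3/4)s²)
A = (√3/4)s²  ⇒  s² = 4A/√3 = 4·88.06/√3 = 352.24/1.73205 ≈ 203.366
s ≈ √203.366 ≈ 14.2606
Perimeter = 3s ≈ 3·14.2606 ≈ 42.7819

Perimeter = 42.78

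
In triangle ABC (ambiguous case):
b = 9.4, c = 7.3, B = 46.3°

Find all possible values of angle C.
b/sin(B) = c/sin(C)  ⇒  sin(C) = c·sin(B)/b = 7.3·sin(46.3°)/9.4
sin(46.3°) ≈ 0.722967
sin(C) ≈ 7.3·0.722967/9.4 ≈ 5.27766/9.4 ≈ 0.561453
Candidate 1: C₁ = arcsin(0.561453) ≈ 34.1564°  →  A = 180° − 46.3° − 34.1564° ≈ 99.5436° > 0, valid
Candidate 2: C₂ = 180° − C₁ ≈ 145.844°  →  A = 180° − 46.3° − 145.844° ≈ -12.1436° ≤ 0, not a valid triangle

C = 34.16° (one solution)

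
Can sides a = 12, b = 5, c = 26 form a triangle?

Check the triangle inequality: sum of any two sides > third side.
a + b vs c: 12 + 5 = 17 ≤ 26  ✗
a + c vs b: 12 + 26 = 38 > 5  ✓
b + c vs a: 5 + 26 = 31 > 12  ✓

No: 12 + 5 = 17 is not > 26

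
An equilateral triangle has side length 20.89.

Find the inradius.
r = Area/s with s the semi-perimeter.
Area = (√3/4)·20.89² = (√3/4)·436.3921 ≈ 0.433013·436.3921 ≈ 188.963
s = 3·20.89/2 = 31.335
r ≈ 188.963/31.335 ≈ 6.03042
(Equivalently r = side/(2√3) = 20.89/3.4641 ≈ 6.03042.)

r = 6.03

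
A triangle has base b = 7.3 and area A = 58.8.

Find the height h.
A = ½·b·h  ⇒  h = 2A/b = 2·58.8/7.3 = 117.6/7.3 ≈ 16.1096

h = 16.11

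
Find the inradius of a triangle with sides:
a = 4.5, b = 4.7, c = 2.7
r = Area/s where s is the semi-perimeter.
s = (4.5 + 4.7 + 2.7)/2 = 11.9/2 = 5.95
Area = √(s(s−a)(s−b)(s−c)) = √(5.95·1.45·1.25·3.25) ≈ √35.0492 ≈ 5.92024
r ≈ 5.92024/5.95 ≈ 0.994998

r = 0.995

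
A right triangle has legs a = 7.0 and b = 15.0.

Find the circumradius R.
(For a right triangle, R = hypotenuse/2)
Hypotenuse c = √(a² + b²) = √(49 + 225) = √274 ≈ 16.5529
R = c/2 ≈ 16.5529/2 ≈ 8.27647

R = 8.276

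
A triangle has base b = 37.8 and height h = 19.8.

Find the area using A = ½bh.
A = ½·b·h = ½·37.8·19.8 = ½·748.44 = 374.22

Area = 374.22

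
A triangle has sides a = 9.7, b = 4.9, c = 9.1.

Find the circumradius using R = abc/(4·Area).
First find the area with Heron's formula.
s = (9.7 + 4.9 + 9.1)/2 = 11.85
Area = √(s(s−a)(s−b)(s−c)) = √(11.85·2.15·6.95·2.75) ≈ √486.939 ≈ 22.0667
abc = 9.7·4.9·9.1 = 432.523
R = abc/(4·Area) ≈ 432.523/(4·22.0667) = 432.523/88.2668 ≈ 4.90018

R = 4.9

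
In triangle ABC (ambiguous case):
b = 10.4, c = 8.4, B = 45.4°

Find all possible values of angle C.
b/sin(B) = c/sin(C)  ⇒  sin(C) = c·sin(B)/b = 8.4·sin(45.4°)/10.4
sin(45.4°) ≈ 0.712026
sin(C) ≈ 8.4·0.712026/10.4 ≈ 5.98102/10.4 ≈ 0.575098
Candidate 1: C₁ = arcsin(0.575098) ≈ 35.1065°  →  A = 180° − 45.4° − 35.1065° ≈ 99.4935° > 0, valid
Candidate 2: C₂ = 180° − C₁ ≈ 144.894°  →  A = 180° − 45.4° − 144.894° ≈ -10.2935° ≤ 0, not a valid triangle

C = 35.11° (one solution)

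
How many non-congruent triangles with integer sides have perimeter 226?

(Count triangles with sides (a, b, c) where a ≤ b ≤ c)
Let a ≤ b ≤ c with a + b + c = 226. The only binding inequality is a + b > c, i.e. 226 − c > c, so c < 226/2; and c ≥ 226/3 since c is the largest side.
So 76 ≤ c ≤ 112. For each c, b runs from ⌈(226 − c)/2⌉ up to c (then a = 226 − b − c satisfies 1 ≤ a ≤ b automatically), giving c − ⌈(226 − c)/2⌉ + 1 choices.
Summing over c: 2 + 3 + 5 + 6 + … + 54 + 56  (37 terms, c = 76, …, 112) = 1064
Check (closed form: nearest integer to p²/48 for even p, (p+3)²/48 for odd p): 226²/48 = 51076/48 ≈ 1064.08 → 1064

1064 triangles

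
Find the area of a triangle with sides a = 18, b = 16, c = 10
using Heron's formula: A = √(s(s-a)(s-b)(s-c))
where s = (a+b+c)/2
s = (18 + 16 + 10)/2 = 44/2 = 22
s − a = 4, s − b = 6, s − c = 12
s(s−a)(s−b)(s−c) = 22·4·6·12 = 6336
Area = √6336 ≈ 79.599

s = 22.0, Area = 79.6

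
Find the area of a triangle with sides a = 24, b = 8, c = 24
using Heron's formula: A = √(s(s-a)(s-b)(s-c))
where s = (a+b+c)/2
s = (24 + 8 + 24)/2 = 56/2 = 28
s − a = 4, s − b = 20, s − c = 4
s(s−a)(s−b)(s−c) = 28·4·20·4 = 8960
Area = √8960 ≈ 94.6573

s = 28.0, Area = 94.66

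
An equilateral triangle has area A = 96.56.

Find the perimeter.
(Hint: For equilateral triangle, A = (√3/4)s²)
A = (√3/4)s²  ⇒  s² = 4A/√3 = 4·96.56/√3 = 386.24/1.73205 ≈ 222.996
s ≈ √222.996 ≈ 14.933
Perimeter = 3s ≈ 3·14.933 ≈ 44.7991

Perimeter = 44.8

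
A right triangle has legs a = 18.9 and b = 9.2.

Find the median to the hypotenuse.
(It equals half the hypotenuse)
Hypotenuse c = √(a² + b²) = √(357.21 + 84.64) = √441.85 ≈ 21.0202
Median to hypotenuse = c/2 ≈ 21.0202/2 ≈ 10.5101

Median = 10.51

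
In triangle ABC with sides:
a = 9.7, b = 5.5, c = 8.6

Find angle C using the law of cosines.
c² = a² + b² − 2ab·cos(C)  ⇒  cos(C) = (a² + b² − c²)/(2ab)
cos(C) = (9.7² + 5.5² − 8.6²)/(2·9.7·5.5) = (94.09 + 30.25 − 73.96)/106.7 = 50.38/106.7 ≈ 0.472165
C = arccos(0.472165) ≈ 61.8251°

C = 61.83°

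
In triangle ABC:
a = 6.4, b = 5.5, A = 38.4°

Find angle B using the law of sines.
a/sin(A) = b/sin(B)  ⇒  sin(B) = b·sin(A)/a = 5.5·sin(38.4°)/6.4
sin(38.4°) ≈ 0.621148
sin(B) ≈ 5.5·0.621148/6.4 ≈ 3.41631/6.4 ≈ 0.533799
B = arcsin(0.533799) ≈ 32.2625°
(Since b ≤ a we need B ≤ A, so the obtuse alternative 180° − 32.2625° ≈ 147.738° is rejected.)

B = 32.26°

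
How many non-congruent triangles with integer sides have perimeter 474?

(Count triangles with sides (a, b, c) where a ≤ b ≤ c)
Let a ≤ b ≤ c with a + b + c = 474. The only binding inequality is a + b > c, i.e. 474 − c > c, so c < 474/2; and c ≥ 474/3 since c is the largest side.
So 158 ≤ c ≤ 236. For each c, b runs from ⌈(474 − c)/2⌉ up to c (then a = 474 − b − c satisfies 1 ≤ a ≤ b automatically), giving c − ⌈(474 − c)/2⌉ + 1 choices.
Summing over c: 1 + 2 + 4 + 5 + … + 116 + 118  (79 terms, c = 158, …, 236) = 4681
Check (closed form: nearest integer to p²/48 for even p, (p+3)²/48 for odd p): 474²/48 = 224676/48 ≈ 4680.75 → 4681

4681 triangles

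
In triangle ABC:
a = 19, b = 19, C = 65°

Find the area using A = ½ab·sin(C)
A = ½·a·b·sin(C) = ½·19·19·sin(65°)
sin(65°) ≈ 0.906308
A ≈ ½·361·0.906308 = 180.5·0.906308 ≈ 163.589

Area = 163.6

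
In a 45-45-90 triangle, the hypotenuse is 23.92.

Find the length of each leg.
In a 45-45-90 triangle hypotenuse = leg·√2, so leg = hypotenuse/√2.
Leg = 23.92/√2 ≈ 23.92/1.41421 ≈ 16.914

Each leg = 16.91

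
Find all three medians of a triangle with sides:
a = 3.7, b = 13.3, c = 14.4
Median formula: m_a = ½√(2b² + 2c² − a²) (and cyclically). a² = 13.69, b² = 176.89, c² = 207.36.
m_a = ½√(2·176.89 + 2·207.36 − 13.69) = ½√754.81 ≈ ½·27.4738 ≈ 13.7369
m_b = ½√(2·13.69 + 2·207.36 − 176.89) = ½√265.21 ≈ ½·16.2853 ≈ 8.14263
m_c = ½√(2·13.69 + 2·176.89 − 207.36) = ½√173.8 ≈ ½·13.1833 ≈ 6.59166

m_a = 13.74, m_b = 8.143, m_c = 6.592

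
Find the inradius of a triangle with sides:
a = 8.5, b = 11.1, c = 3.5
r = Area/s where s is the semi-perimeter.
s = (8.5 + 11.1 + 3.5)/2 = 23.1/2 = 11.55
Area = √(s(s−a)(s−b)(s−c)) = √(11.55·3.05·0.45·8.05) ≈ √127.612 ≈ 11.2965
r ≈ 11.2965/11.55 ≈ 0.978055

r = 0.9781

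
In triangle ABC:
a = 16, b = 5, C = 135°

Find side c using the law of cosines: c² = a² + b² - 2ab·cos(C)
c² = 16² + 5² − 2·16·5·cos(135°)
cos(135°) ≈ -0.707107
c² ≈ 256 + 25 − 160·(-0.707107) ≈ 281 + 113.137 ≈ 394.137
c ≈ √394.137 ≈ 19.8529

c = 19.85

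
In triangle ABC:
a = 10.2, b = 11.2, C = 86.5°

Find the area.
Two sides and the included angle (SAS): A = ½·a·b·sin(C) = ½·10.2·11.2·sin(86.5°)
sin(86.5°) ≈ 0.998135
A ≈ ½·114.24·0.998135 = 57.12·0.998135 ≈ 57.0135

Area = 57.01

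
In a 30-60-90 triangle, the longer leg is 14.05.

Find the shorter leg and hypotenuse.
In a 30-60-90 triangle the sides are in ratio 1 : √3 : 2, so short leg = long leg/√3 and hypotenuse = 2·(short leg).
Short leg = 14.05/√3 ≈ 14.05/1.73205 ≈ 8.11177
Hypotenuse = 2·8.11177 ≈ 16.2235

Short leg = 8.112, Hypotenuse = 16.22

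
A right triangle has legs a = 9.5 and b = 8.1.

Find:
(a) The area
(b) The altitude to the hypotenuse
(a) The legs are perpendicular, so Area = ½·a·b = ½·9.5·8.1 = ½·76.95 = 38.475
(b) Hypotenuse c = √(a² + b²) = √(90.25 + 65.61) = √155.86 ≈ 12.4844
    Area = ½·c·h_c  ⇒  h_c = 2·Area/c = 76.95/12.4844 ≈ 6.1637

Area = 38.475, h_c = 6.164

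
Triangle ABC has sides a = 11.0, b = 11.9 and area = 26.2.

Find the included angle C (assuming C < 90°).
Area = ½·a·b·sin(C)  ⇒  sin(C) = 2·Area/(a·b) = 2·26.2/(11.0·11.9) = 52.4/130.9 ≈ 0.400306
C = arcsin(0.400306) ≈ 23.5973° (taking the acute solution since C < 90°)

C = 23.6°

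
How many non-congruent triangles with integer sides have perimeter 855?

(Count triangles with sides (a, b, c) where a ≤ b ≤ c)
Let a ≤ b ≤ c with a + b + c = 855. The only binding inequality is a + b > c, i.e. 855 − c > c, so c < 855/2; and c ≥ 855/3 since c is the largest side.
So 285 ≤ c ≤ 427. For each c, b runs from ⌈(855 − c)/2⌉ up to c (then a = 855 − b − c satisfies 1 ≤ a ≤ b automatically), giving c − ⌈(855 − c)/2⌉ + 1 choices.
Summing over c: 1 + 2 + 4 + 5 + … + 212 + 214  (143 terms, c = 285, …, 427) = 15337
Check (closed form: nearest integer to p²/48 for even p, (p+3)²/48 for odd p): (855+3)²/48 = 858²/48 = 736164/48 ≈ 15336.75 → 15337

15337 triangles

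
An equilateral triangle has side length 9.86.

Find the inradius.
r = Area/s with s the semi-perimeter.
Area = (√3/4)·9.86² = (√3/4)·97.2196 ≈ 0.433013·97.2196 ≈ 42.0973
s = 3·9.86/2 = 14.79
r ≈ 42.0973/14.79 ≈ 2.84634
(Equivalently r = side/(2√3) = 9.86/3.4641 ≈ 2.84634.)

r = 2.846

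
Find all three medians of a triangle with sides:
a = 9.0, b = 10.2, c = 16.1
Median formula: m_a = ½√(2b² + 2c² − a²) (and cyclically). a² = 81, b² = 104.04, c² = 259.21.
m_a = ½√(2·104.04 + 2·259.21 − 81) = ½√645.5 ≈ ½·25.4067 ≈ 12.7033
m_b = ½√(2·81 + 2·259.21 − 104.04) = ½√576.38 ≈ ½·24.0079 ≈ 12.004
m_c = ½√(2·81 + 2·104.04 − 259.21) = ½√110.87 ≈ ½·10.5295 ≈ 5.26474

m_a = 12.7, m_b = 12, m_c = 5.265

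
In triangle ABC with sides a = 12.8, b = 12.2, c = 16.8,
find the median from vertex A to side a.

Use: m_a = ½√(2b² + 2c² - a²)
m_a = ½√(2·12.2² + 2·16.8² − 12.8²) = ½√(2·148.84 + 2·282.24 − 163.84) = ½√(297.68 + 564.48 − 163.84) = ½√698.32
√698.32 ≈ 26.4257, so m_a ≈ 13.2129

m_a = 13.21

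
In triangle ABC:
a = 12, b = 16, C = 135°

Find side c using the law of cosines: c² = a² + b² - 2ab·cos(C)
c² = 12² + 16² − 2·12·16·cos(135°)
cos(135°) ≈ -0.707107
c² ≈ 144 + 256 − 384·(-0.707107) ≈ 400 + 271.529 ≈ 671.529
c ≈ √671.529 ≈ 25.9139

c = 25.91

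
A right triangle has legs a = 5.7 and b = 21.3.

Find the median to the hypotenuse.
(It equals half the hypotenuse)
Hypotenuse c = √(a² + b²) = √(32.49 + 453.69) = √486.18 ≈ 22.0495
Median to hypotenuse = c/2 ≈ 22.0495/2 ≈ 11.0247

Median = 11.02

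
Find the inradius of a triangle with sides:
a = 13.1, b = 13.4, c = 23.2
r = Area/s where s is the semi-perimeter.
s = (13.1 + 13.4 + 23.2)/2 = 49.7/2 = 24.85
Area = √(s(s−a)(s−b)(s−c)) = √(24.85·11.75·11.45·1.65) ≈ √5516.37 ≈ 74.2723
r ≈ 74.2723/24.85 ≈ 2.98882

r = 2.989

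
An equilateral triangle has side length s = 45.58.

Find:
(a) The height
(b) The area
(a) The height splits the triangle into two 30-60-90 halves: h = s·√3/2 = 45.58·1.73205/2 ≈ 78.9469/2 ≈ 39.4734
(b) Area = (√3/4)·s² = (√3/4)·45.58² = (√3/4)·2077.5364 ≈ 0.433013·2077.5364 ≈ 899.6

Height = 39.47, Area = 899.6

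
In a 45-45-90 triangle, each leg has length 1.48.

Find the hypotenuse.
In a 45-45-90 triangle the sides are in ratio 1 : 1 : √2, so hypotenuse = leg·√2.
Hypotenuse = 1.48·√2 ≈ 1.48·1.41421 ≈ 2.09304

Hypotenuse = 1.48√2 = 2.093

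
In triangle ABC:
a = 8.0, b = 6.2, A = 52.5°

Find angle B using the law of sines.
a/sin(A) = b/sin(B)  ⇒  sin(B) = b·sin(A)/a = 6.2·sin(52.5°)/8.0
sin(52.5°) ≈ 0.793353
sin(B) ≈ 6.2·0.793353/8.0 ≈ 4.91879/8.0 ≈ 0.614849
B = arcsin(0.614849) ≈ 37.9409°
(Since b ≤ a we need B ≤ A, so the obtuse alternative 180° − 37.9409° ≈ 142.059° is rejected.)

B = 37.94°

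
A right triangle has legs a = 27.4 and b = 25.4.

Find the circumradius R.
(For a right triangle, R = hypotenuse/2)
Hypotenuse c = √(a² + b²) = √(750.76 + 645.16) = √1395.92 ≈ 37.362
R = c/2 ≈ 37.362/2 ≈ 18.681

R = 18.68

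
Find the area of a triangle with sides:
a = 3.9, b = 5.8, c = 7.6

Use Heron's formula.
s = (3.9 + 5.8 + 7.6)/2 = 17.3/2 = 8.65
s − a = 4.75, s − b = 2.85, s − c = 1.05
s(s−a)(s−b)(s−c) = 8.65·4.75·2.85·1.05 ≈ 122.954
Area = √122.954 ≈ 11.0885

Area = 11.09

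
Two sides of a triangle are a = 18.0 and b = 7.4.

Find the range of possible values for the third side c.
Triangle inequality: |a − b| < c < a + b
|a − b| = |18.0 − 7.4| = 10.6
a + b = 18.0 + 7.4 = 25.4

10.6 < c < 25.4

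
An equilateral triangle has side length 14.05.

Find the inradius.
r = Area/s with s the semi-perimeter.
Area = (√3/4)·14.05² = (√3/4)·197.4025 ≈ 0.433013·197.4025 ≈ 85.4778
s = 3·14.05/2 = 21.075
r ≈ 85.4778/21.075 ≈ 4.05589
(Equivalently r = side/(2√3) = 14.05/3.4641 ≈ 4.05589.)

r = 4.056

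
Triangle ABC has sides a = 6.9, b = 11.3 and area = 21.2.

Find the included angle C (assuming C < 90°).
Area = ½·a·b·sin(C)  ⇒  sin(C) = 2·Area/(a·b) = 2·21.2/(6.9·11.3) = 42.4/77.97 ≈ 0.543799
C = arcsin(0.543799) ≈ 32.9426° (taking the acute solution since C < 90°)

C = 32.94°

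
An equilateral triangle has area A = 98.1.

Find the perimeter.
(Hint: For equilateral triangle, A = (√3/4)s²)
A = (√3/4)s²  ⇒  s² = 4A/√3 = 4·98.1/√3 = 392.4/1.73205 ≈ 226.552
s ≈ √226.552 ≈ 15.0517
Perimeter = 3s ≈ 3·15.0517 ≈ 45.155

Perimeter = 45.15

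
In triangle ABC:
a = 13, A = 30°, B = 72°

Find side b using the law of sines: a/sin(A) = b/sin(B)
a/sin(A) = b/sin(B)  ⇒  b = a·sin(B)/sin(A) = 13·sin(72°)/sin(30°)
sin(72°) ≈ 0.951057, sin(30°) ≈ 0.5
b ≈ 13·0.951057/0.5 ≈ 12.3637/0.5 ≈ 24.7275

b = 24.73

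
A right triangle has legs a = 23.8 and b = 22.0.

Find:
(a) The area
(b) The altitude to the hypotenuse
(a) The legs are perpendicular, so Area = ½·a·b = ½·23.8·22.0 = ½·523.6 = 261.8
(b) Hypotenuse c = √(a² + b²) = √(566.44 + 484) = √1050.44 ≈ 32.4105
    Area = ½·c·h_c  ⇒  h_c = 2·Area/c = 523.6/32.4105 ≈ 16.1553

Area = 261.8, h_c = 16.16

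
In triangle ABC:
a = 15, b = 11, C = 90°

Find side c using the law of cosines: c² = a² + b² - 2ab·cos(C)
c² = 15² + 11² − 2·15·11·cos(90°)
cos(90°) ≈ 0
c² ≈ 225 + 121 − 330·(0) ≈ 346 − 0 ≈ 346
c ≈ √346 ≈ 18.6011

c = 18.6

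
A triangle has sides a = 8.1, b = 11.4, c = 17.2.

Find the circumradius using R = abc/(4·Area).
First find the area with Heron's formula.
s = (8.1 + 11.4 + 17.2)/2 = 18.35
Area = √(s(s−a)(s−b)(s−c)) = √(18.35·10.25·6.95·1.15) ≈ √1503.29 ≈ 38.7723
abc = 8.1·11.4·17.2 = 1588.248
R = abc/(4·Area) ≈ 1588.248/(4·38.7723) = 1588.248/155.089 ≈ 10.2409

R = 10.24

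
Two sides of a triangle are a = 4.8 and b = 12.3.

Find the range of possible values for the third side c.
Triangle inequality: |a − b| < c < a + b
|a − b| = |4.8 − 12.3| = 7.5
a + b = 4.8 + 12.3 = 17.1

7.5 < c < 17.1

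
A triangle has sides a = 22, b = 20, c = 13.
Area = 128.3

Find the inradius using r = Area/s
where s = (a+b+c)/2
s = (22 + 20 + 13)/2 = 55/2 = 27.5
r = Area/s = 128.3/27.5 ≈ 4.66545

r = 4.665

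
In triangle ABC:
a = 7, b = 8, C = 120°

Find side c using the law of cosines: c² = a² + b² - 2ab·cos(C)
c² = 7² + 8² − 2·7·8·cos(120°)
cos(120°) ≈ -0.5
c² ≈ 49 + 64 − 112·(-0.5) ≈ 113 + 56 ≈ 169
c ≈ √169 ≈ 13

c = 13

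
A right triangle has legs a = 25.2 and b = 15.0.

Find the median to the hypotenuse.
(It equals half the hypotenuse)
Hypotenuse c = √(a² + b²) = √(635.04 + 225) = √860.04 ≈ 29.3264
Median to hypotenuse = c/2 ≈ 29.3264/2 ≈ 14.6632

Median = 14.66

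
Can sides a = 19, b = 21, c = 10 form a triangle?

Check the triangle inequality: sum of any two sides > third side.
a + b vs c: 19 + 21 = 40 > 10  ✓
a + c vs b: 19 + 10 = 29 > 21  ✓
b + c vs a: 21 + 10 = 31 > 19  ✓

Yes, triangle inequality satisfied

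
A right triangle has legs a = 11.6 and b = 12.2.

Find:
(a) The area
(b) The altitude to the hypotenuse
(a) The legs are perpendicular, so Area = ½·a·b = ½·11.6·12.2 = ½·141.52 = 70.76
(b) Hypotenuse c = √(a² + b²) = √(134.56 + 148.84) = √283.4 ≈ 16.8345
    Area = ½·c·h_c  ⇒  h_c = 2·Area/c = 141.52/16.8345 ≈ 8.40655

Area = 70.76, h_c = 8.407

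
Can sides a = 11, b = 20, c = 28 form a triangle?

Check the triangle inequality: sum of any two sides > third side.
a + b vs c: 11 + 20 = 31 > 28  ✓
a + c vs b: 11 + 28 = 39 > 20  ✓
b + c vs a: 20 + 28 = 48 > 11  ✓

Yes, triangle inequality satisfied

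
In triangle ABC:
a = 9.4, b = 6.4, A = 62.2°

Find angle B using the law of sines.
a/sin(A) = b/sin(B)  ⇒  sin(B) = b·sin(A)/a = 6.4·sin(62.2°)/9.4
sin(62.2°) ≈ 0.884581
sin(B) ≈ 6.4·0.884581/9.4 ≈ 5.66132/9.4 ≈ 0.602268
B = arcsin(0.602268) ≈ 37.0325°
(Since b ≤ a we need B ≤ A, so the obtuse alternative 180° − 37.0325° ≈ 142.968° is rejected.)

B = 37.03°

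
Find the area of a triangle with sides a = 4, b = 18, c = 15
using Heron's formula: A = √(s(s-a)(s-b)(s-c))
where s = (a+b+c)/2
s = (4 + 18 + 15)/2 = 37/2 = 18.5
s − a = 14.5, s − b = 0.5, s − c = 3.5
s(s−a)(s−b)(s−c) = 18.5·14.5·0.5·3.5 = 469.4375
Area = √469.4375 ≈ 21.6665

s = 18.5, Area = 21.67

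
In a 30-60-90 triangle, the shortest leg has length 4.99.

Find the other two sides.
In a 30-60-90 triangle the sides are in ratio 1 : √3 : 2 (short leg : long leg : hypotenuse).
Long leg = 4.99·√3 ≈ 4.99·1.73205 ≈ 8.64293
Hypotenuse = 2·4.99 = 9.98

Long leg = 4.99√3 = 8.643, Hypotenuse = 9.98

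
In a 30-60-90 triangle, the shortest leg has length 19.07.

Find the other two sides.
In a 30-60-90 triangle the sides are in ratio 1 : √3 : 2 (short leg : long leg : hypotenuse).
Long leg = 19.07·√3 ≈ 19.07·1.73205 ≈ 33.0302
Hypotenuse = 2·19.07 = 38.14

Long leg = 19.07√3 = 33.03, Hypotenuse = 38.14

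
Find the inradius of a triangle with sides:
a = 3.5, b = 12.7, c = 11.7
r = Area/s where s is the semi-perimeter.
s = (3.5 + 12.7 + 11.7)/2 = 27.9/2 = 13.95
Area = √(s(s−a)(s−b)(s−c)) = √(13.95·10.45·1.25·2.25) ≈ √409.999 ≈ 20.2484
r ≈ 20.2484/13.95 ≈ 1.4515

r = 1.452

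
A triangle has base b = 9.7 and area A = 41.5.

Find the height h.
A = ½·b·h  ⇒  h = 2A/b = 2·41.5/9.7 = 83/9.7 ≈ 8.5567

h = 8.557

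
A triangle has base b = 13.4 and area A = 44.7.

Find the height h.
A = ½·b·h  ⇒  h = 2A/b = 2·44.7/13.4 = 89.4/13.4 ≈ 6.67164

h = 6.672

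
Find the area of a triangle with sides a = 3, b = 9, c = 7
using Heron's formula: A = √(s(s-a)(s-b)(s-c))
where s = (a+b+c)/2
s = (3 + 9 + 7)/2 = 19/2 = 9.5
s − a = 6.5, s − b = 0.5, s − c = 2.5
s(s−a)(s−b)(s−c) = 9.5·6.5·0.5·2.5 = 77.1875
Area = √77.1875 ≈ 8.78564

s = 9.5, Area = 8.786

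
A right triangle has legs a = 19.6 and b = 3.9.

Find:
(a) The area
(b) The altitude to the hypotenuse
(a) The legs are perpendicular, so Area = ½·a·b = ½·19.6·3.9 = ½·76.44 = 38.22
(b) Hypotenuse c = √(a² + b²) = √(384.16 + 15.21) = √399.37 ≈ 19.9842
    Area = ½·c·h_c  ⇒  h_c = 2·Area/c = 76.44/19.9842 ≈ 3.82501

Area = 38.22, h_c = 3.825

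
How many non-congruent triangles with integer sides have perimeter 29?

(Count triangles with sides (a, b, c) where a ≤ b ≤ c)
Let a ≤ b ≤ c with a + b + c = 29. The only binding inequality is a + b > c, i.e. 29 − c > c, so c < 29/2; and c ≥ 29/3 since c is the largest side.
So 10 ≤ c ≤ 14. For each c, b runs from ⌈(29 − c)/2⌉ up to c (then a = 29 − b − c satisfies 1 ≤ a ≤ b automatically), giving c − ⌈(29 − c)/2⌉ + 1 choices.
Summing over c: 1 + 3 + 4 + 6 + 7 = 21
Check (closed form: nearest integer to p²/48 for even p, (p+3)²/48 for odd p): (29+3)²/48 = 32²/48 = 1024/48 ≈ 21.33 → 21

21 triangles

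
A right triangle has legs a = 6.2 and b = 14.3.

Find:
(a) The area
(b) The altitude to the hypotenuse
(a) The legs are perpendicular, so Area = ½·a·b = ½·6.2·14.3 = ½·88.66 = 44.33
(b) Hypotenuse c = √(a² + b²) = √(38.44 + 204.49) = √242.93 ≈ 15.5862
    Area = ½·c·h_c  ⇒  h_c = 2·Area/c = 88.66/15.5862 ≈ 5.68836

Area = 44.33, h_c = 5.688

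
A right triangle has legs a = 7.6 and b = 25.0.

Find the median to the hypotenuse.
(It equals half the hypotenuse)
Hypotenuse c = √(a² + b²) = √(57.76 + 625) = √682.76 ≈ 26.1297
Median to hypotenuse = c/2 ≈ 26.1297/2 ≈ 13.0648

Median = 13.06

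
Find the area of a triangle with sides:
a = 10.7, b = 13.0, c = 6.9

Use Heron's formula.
s = (10.7 + 13.0 + 6.9)/2 = 30.6/2 = 15.3
s − a = 4.6, s − b = 2.3, s − c = 8.4
s(s−a)(s−b)(s−c) = 15.3·4.6·2.3·8.4 ≈ 1359.74
Area = √1359.74 ≈ 36.8747

Area = 36.87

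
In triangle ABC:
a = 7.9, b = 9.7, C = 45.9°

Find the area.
Two sides and the included angle (SAS): A = ½·a·b·sin(C) = ½·7.9·9.7·sin(45.9°)
sin(45.9°) ≈ 0.718126
A ≈ ½·76.63·0.718126 = 38.315·0.718126 ≈ 27.515

Area = 27.52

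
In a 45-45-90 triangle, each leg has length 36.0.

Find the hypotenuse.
In a 45-45-90 triangle the sides are in ratio 1 : 1 : √2, so hypotenuse = leg·√2.
Hypotenuse = 36.0·√2 ≈ 36.0·1.41421 ≈ 50.9117

Hypotenuse = 36.0√2 = 50.91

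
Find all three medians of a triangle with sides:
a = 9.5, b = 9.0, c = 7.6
Median formula: m_a = ½√(2b² + 2c² − a²) (and cyclically). a² = 90.25, b² = 81, c² = 57.76.
m_a = ½√(2·81 + 2·57.76 − 90.25) = ½√187.27 ≈ ½·13.6847 ≈ 6.84233
m_b = ½√(2·90.25 + 2·57.76 − 81) = ½√215.02 ≈ ½·14.6636 ≈ 7.33178
m_c = ½√(2·90.25 + 2·81 − 57.76) = ½√284.74 ≈ ½·16.8742 ≈ 8.43712

m_a = 6.842, m_b = 7.332, m_c = 8.437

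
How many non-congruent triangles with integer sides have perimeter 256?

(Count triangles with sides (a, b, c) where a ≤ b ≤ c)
Let a ≤ b ≤ c with a + b + c = 256. The only binding inequality is a + b > c, i.e. 256 − c > c, so c < 256/2; and c ≥ 256/3 since c is the largest side.
So 86 ≤ c ≤ 127. For each c, b runs from ⌈(256 − c)/2⌉ up to c (then a = 256 − b − c satisfies 1 ≤ a ≤ b automatically), giving c − ⌈(256 − c)/2⌉ + 1 choices.
Summing over c: 2 + 3 + 5 + 6 + … + 62 + 63  (42 terms, c = 86, …, 127) = 1365
Check (closed form: nearest integer to p²/48 for even p, (p+3)²/48 for odd p): 256²/48 = 65536/48 ≈ 1365.33 → 1365

1365 triangles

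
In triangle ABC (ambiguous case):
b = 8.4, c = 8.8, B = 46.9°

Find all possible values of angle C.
b/sin(B) = c/sin(C)  ⇒  sin(C) = c·sin(B)/b = 8.8·sin(46.9°)/8.4
sin(46.9°) ≈ 0.730162
sin(C) ≈ 8.8·0.730162/8.4 ≈ 6.42543/8.4 ≈ 0.764932
Candidate 1: C₁ = arcsin(0.764932) ≈ 49.9009°  →  A = 180° − 46.9° − 49.9009° ≈ 83.1991° > 0, valid
Candidate 2: C₂ = 180° − C₁ ≈ 130.099°  →  A = 180° − 46.9° − 130.099° ≈ 3.00093° > 0, valid

C = 49.9° or C = 130.1° (two solutions)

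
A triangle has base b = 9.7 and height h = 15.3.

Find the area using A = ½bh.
A = ½·b·h = ½·9.7·15.3 = ½·148.41 = 74.205

Area = 74.205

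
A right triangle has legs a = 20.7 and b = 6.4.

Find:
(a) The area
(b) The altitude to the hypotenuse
(a) The legs are perpendicular, so Area = ½·a·b = ½·20.7·6.4 = ½·132.48 = 66.24
(b) Hypotenuse c = √(a² + b²) = √(428.49 + 40.96) = √469.45 ≈ 21.6668
    Area = ½·c·h_c  ⇒  h_c = 2·Area/c = 132.48/21.6668 ≈ 6.11443

Area = 66.24, h_c = 6.114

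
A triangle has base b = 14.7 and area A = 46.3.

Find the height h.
A = ½·b·h  ⇒  h = 2A/b = 2·46.3/14.7 = 92.6/14.7 ≈ 6.29932

h = 6.299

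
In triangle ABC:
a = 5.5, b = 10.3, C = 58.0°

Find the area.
Two sides and the included angle (SAS): A = ½·a·b·sin(C) = ½·5.5·10.3·sin(58.0°)
sin(58.0°) ≈ 0.848048
A ≈ ½·56.65·0.848048 = 28.325·0.848048 ≈ 24.021

Area = 24.02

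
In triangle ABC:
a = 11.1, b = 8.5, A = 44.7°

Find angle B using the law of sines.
a/sin(A) = b/sin(B)  ⇒  sin(B) = b·sin(A)/a = 8.5·sin(44.7°)/11.1
sin(44.7°) ≈ 0.703395
sin(B) ≈ 8.5·0.703395/11.1 ≈ 5.97885/11.1 ≈ 0.538636
B = arcsin(0.538636) ≈ 32.5908°
(Since b ≤ a we need B ≤ A, so the obtuse alternative 180° − 32.5908° ≈ 147.409° is rejected.)

B = 32.59°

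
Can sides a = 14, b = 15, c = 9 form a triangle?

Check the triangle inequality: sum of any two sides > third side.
a + b vs c: 14 + 15 = 29 > 9  ✓
a + c vs b: 14 + 9 = 23 > 15  ✓
b + c vs a: 15 + 9 = 24 > 14  ✓

Yes, triangle inequality satisfied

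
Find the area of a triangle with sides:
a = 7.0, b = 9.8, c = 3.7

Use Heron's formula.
s = (7.0 + 9.8 + 3.7)/2 = 20.5/2 = 10.25
s − a = 3.25, s − b = 0.45, s − c = 6.55
s(s−a)(s−b)(s−c) = 10.25·3.25·0.45·6.55 ≈ 98.1886
Area = √98.1886 ≈ 9.90902

Area = 9.909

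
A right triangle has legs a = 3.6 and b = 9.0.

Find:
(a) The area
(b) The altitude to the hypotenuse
(a) The legs are perpendicular, so Area = ½·a·b = ½·3.6·9.0 = ½·32.4 = 16.2
(b) Hypotenuse c = √(a² + b²) = √(12.96 + 81) = √93.96 ≈ 9.6933
    Area = ½·c·h_c  ⇒  h_c = 2·Area/c = 32.4/9.6933 ≈ 3.34252

Area = 16.2, h_c = 3.343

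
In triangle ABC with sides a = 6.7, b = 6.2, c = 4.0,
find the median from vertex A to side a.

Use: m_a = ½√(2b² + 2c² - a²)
m_a = ½√(2·6.2² + 2·4.0² − 6.7²) = ½√(2·38.44 + 2·16 − 44.89) = ½√(76.88 + 32 − 44.89) = ½√63.99
√63.99 ≈ 7.99937, so m_a ≈ 3.99969

m_a = 4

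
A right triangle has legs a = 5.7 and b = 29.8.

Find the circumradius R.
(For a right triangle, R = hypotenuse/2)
Hypotenuse c = √(a² + b²) = √(32.49 + 888.04) = √920.53 ≈ 30.3402
R = c/2 ≈ 30.3402/2 ≈ 15.1701

R = 15.17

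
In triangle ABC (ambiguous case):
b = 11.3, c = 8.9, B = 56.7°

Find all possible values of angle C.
b/sin(B) = c/sin(C)  ⇒  sin(C) = c·sin(B)/b = 8.9·sin(56.7°)/11.3
sin(56.7°) ≈ 0.835807
sin(C) ≈ 8.9·0.835807/11.3 ≈ 7.43869/11.3 ≈ 0.658291
Candidate 1: C₁ = arcsin(0.658291) ≈ 41.1696°  →  A = 180° − 56.7° − 41.1696° ≈ 82.1304° > 0, valid
Candidate 2: C₂ = 180° − C₁ ≈ 138.83°  →  A = 180° − 56.7° − 138.83° ≈ -15.5304° ≤ 0, not a valid triangle

C = 41.17° (one solution)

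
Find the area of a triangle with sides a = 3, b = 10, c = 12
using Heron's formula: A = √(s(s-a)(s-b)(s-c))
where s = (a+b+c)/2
s = (3 + 10 + 12)/2 = 25/2 = 12.5
s − a = 9.5, s − b = 2.5, s − c = 0.5
s(s−a)(s−b)(s−c) = 12.5·9.5·2.5·0.5 = 148.4375
Area = √148.4375 ≈ 12.1835

s = 12.5, Area = 12.18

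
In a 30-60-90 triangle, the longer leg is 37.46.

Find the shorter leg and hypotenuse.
In a 30-60-90 triangle the sides are in ratio 1 : √3 : 2, so short leg = long leg/√3 and hypotenuse = 2·(short leg).
Short leg = 37.46/√3 ≈ 37.46/1.73205 ≈ 21.6275
Hypotenuse = 2·21.6275 ≈ 43.2551

Short leg = 21.63, Hypotenuse = 43.26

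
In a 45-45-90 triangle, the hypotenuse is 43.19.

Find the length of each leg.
In a 45-45-90 triangle hypotenuse = leg·√2, so leg = hypotenuse/√2.
Leg = 43.19/√2 ≈ 43.19/1.41421 ≈ 30.5399

Each leg = 30.54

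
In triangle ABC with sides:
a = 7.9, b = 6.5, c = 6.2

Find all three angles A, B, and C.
Law of cosines for each angle (a² = 62.41, b² = 42.25, c² = 38.44):
cos(A) = (b² + c² − a²)/(2bc) = (42.25 + 38.44 − 62.41)/(2·6.5·6.2) = 18.28/80.6 ≈ 0.226799  ⇒  A ≈ 76.8913°
cos(B) = (a² + c² − b²)/(2ac) = (62.41 + 38.44 − 42.25)/(2·7.9·6.2) = 58.6/97.96 ≈ 0.598203  ⇒  B ≈ 53.2587°
cos(C) = (a² + b² − c²)/(2ab) = (62.41 + 42.25 − 38.44)/(2·7.9·6.5) = 66.22/102.7 ≈ 0.644791  ⇒  C ≈ 49.85°
Check: A + B + C ≈ 180°

A = 76.89°, B = 53.26°, C = 49.85°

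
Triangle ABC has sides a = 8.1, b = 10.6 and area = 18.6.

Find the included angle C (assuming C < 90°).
Area = ½·a·b·sin(C)  ⇒  sin(C) = 2·Area/(a·b) = 2·18.6/(8.1·10.6) = 37.2/85.86 ≈ 0.433263
C = arcsin(0.433263) ≈ 25.6748° (taking the acute solution since C < 90°)

C = 25.67°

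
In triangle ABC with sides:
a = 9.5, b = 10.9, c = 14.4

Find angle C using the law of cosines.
c² = a² + b² − 2ab·cos(C)  ⇒  cos(C) = (a² + b² − c²)/(2ab)
cos(C) = (9.5² + 10.9² − 14.4²)/(2·9.5·10.9) = (90.25 + 118.81 − 207.36)/207.1 = 1.7/207.1 ≈ 0.00820859
C = arccos(0.00820859) ≈ 89.5297°

C = 89.53°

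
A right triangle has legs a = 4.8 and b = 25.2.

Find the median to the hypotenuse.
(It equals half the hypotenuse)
Hypotenuse c = √(a² + b²) = √(23.04 + 635.04) = √658.08 ≈ 25.6531
Median to hypotenuse = c/2 ≈ 25.6531/2 ≈ 12.8265

Median = 12.83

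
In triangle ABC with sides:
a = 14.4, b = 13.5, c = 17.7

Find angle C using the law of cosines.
c² = a² + b² − 2ab·cos(C)  ⇒  cos(C) = (a² + b² − c²)/(2ab)
cos(C) = (14.4² + 13.5² − 17.7²)/(2·14.4·13.5) = (207.36 + 182.25 − 313.29)/388.8 = 76.32/388.8 ≈ 0.196296
C = arccos(0.196296) ≈ 78.6795°

C = 78.68°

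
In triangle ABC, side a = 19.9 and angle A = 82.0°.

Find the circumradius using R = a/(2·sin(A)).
R = a/(2·sin(A)) = 19.9/(2·sin(82.0°))
sin(82.0°) ≈ 0.990268
R ≈ 19.9/(2·0.990268) = 19.9/1.98054 ≈ 10.0478

R = 10.05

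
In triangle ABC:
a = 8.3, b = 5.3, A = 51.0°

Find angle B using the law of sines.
a/sin(A) = b/sin(B)  ⇒  sin(B) = b·sin(A)/a = 5.3·sin(51.0°)/8.3
sin(51.0°) ≈ 0.777146
sin(B) ≈ 5.3·0.777146/8.3 ≈ 4.11887/8.3 ≈ 0.49625
B = arcsin(0.49625) ≈ 29.7522°
(Since b ≤ a we need B ≤ A, so the obtuse alternative 180° − 29.7522° ≈ 150.248° is rejected.)

B = 29.75°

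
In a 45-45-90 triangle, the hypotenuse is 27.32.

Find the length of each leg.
In a 45-45-90 triangle hypotenuse = leg·√2, so leg = hypotenuse/√2.
Leg = 27.32/√2 ≈ 27.32/1.41421 ≈ 19.3182

Each leg = 19.32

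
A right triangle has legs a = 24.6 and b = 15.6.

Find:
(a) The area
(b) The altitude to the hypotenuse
(a) The legs are perpendicular, so Area = ½·a·b = ½·24.6·15.6 = ½·383.76 = 191.88
(b) Hypotenuse c = √(a² + b²) = √(605.16 + 243.36) = √848.52 ≈ 29.1294
    Area = ½·c·h_c  ⇒  h_c = 2·Area/c = 383.76/29.1294 ≈ 13.1743

Area = 191.88, h_c = 13.17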